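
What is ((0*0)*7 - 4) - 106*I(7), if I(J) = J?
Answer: -746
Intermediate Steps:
((0*0)*7 - 4) - 106*I(7) = ((0*0)*7 - 4) - 106*7 = (0*7 - 4) - 742 = (0 - 4) - 742 = -4 - 742 = -746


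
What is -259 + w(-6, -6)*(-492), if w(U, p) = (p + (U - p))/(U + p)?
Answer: -505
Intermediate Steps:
w(U, p) = U/(U + p)
-259 + w(-6, -6)*(-492) = -259 - 6/(-6 - 6)*(-492) = -259 - 6/(-12)*(-492) = -259 - 6*(-1/12)*(-492) = -259 + (½)*(-492) = -259 - 246 = -505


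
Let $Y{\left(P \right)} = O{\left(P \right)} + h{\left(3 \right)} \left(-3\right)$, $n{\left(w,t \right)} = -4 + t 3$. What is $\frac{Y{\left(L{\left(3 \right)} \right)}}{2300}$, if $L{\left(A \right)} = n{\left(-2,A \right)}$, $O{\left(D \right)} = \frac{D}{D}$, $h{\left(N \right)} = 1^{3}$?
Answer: $- \frac{1}{1150} \approx -0.00086956$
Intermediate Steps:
$h{\left(N \right)} = 1$
$O{\left(D \right)} = 1$
$n{\left(w,t \right)} = -4 + 3 t$
$L{\left(A \right)} = -4 + 3 A$
$Y{\left(P \right)} = -2$ ($Y{\left(P \right)} = 1 + 1 \left(-3\right) = 1 - 3 = -2$)
$\frac{Y{\left(L{\left(3 \right)} \right)}}{2300} = - \frac{2}{2300} = \left(-2\right) \frac{1}{2300} = - \frac{1}{1150}$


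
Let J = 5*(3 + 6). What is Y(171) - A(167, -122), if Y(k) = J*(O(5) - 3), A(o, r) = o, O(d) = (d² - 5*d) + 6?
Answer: -32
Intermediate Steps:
O(d) = 6 + d² - 5*d
J = 45 (J = 5*9 = 45)
Y(k) = 135 (Y(k) = 45*((6 + 5² - 5*5) - 3) = 45*((6 + 25 - 25) - 3) = 45*(6 - 3) = 45*3 = 135)
Y(171) - A(167, -122) = 135 - 1*167 = 135 - 167 = -32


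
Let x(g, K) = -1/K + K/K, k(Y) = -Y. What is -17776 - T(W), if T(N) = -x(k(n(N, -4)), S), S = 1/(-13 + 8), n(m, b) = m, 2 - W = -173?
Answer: -17770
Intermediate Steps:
W = 175 (W = 2 - 1*(-173) = 2 + 173 = 175)
S = -⅕ (S = 1/(-5) = -⅕ ≈ -0.20000)
x(g, K) = 1 - 1/K (x(g, K) = -1/K + 1 = 1 - 1/K)
T(N) = -6 (T(N) = -(-1 - ⅕)/(-⅕) = -(-5)*(-6)/5 = -1*6 = -6)
-17776 - T(W) = -17776 - 1*(-6) = -17776 + 6 = -17770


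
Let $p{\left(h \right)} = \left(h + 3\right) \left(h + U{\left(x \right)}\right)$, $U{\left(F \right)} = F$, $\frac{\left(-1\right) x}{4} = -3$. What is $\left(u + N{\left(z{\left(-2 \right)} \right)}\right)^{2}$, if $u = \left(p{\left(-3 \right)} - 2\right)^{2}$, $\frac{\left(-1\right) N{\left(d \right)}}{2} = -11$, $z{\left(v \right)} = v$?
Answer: $676$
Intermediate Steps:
$x = 12$ ($x = \left(-4\right) \left(-3\right) = 12$)
$N{\left(d \right)} = 22$ ($N{\left(d \right)} = \left(-2\right) \left(-11\right) = 22$)
$p{\left(h \right)} = \left(3 + h\right) \left(12 + h\right)$ ($p{\left(h \right)} = \left(h + 3\right) \left(h + 12\right) = \left(3 + h\right) \left(12 + h\right)$)
$u = 4$ ($u = \left(\left(36 + \left(-3\right)^{2} + 15 \left(-3\right)\right) - 2\right)^{2} = \left(\left(36 + 9 - 45\right) - 2\right)^{2} = \left(0 - 2\right)^{2} = \left(-2\right)^{2} = 4$)
$\left(u + N{\left(z{\left(-2 \right)} \right)}\right)^{2} = \left(4 + 22\right)^{2} = 26^{2} = 676$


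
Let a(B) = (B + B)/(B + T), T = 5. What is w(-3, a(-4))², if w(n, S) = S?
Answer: 64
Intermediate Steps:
a(B) = 2*B/(5 + B) (a(B) = (B + B)/(B + 5) = (2*B)/(5 + B) = 2*B/(5 + B))
w(-3, a(-4))² = (2*(-4)/(5 - 4))² = (2*(-4)/1)² = (2*(-4)*1)² = (-8)² = 64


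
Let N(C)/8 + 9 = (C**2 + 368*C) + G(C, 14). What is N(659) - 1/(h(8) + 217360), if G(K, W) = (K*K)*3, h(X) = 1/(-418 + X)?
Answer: 1411356841244174/89117599 ≈ 1.5837e+7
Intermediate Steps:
G(K, W) = 3*K**2 (G(K, W) = K**2*3 = 3*K**2)
N(C) = -72 + 32*C**2 + 2944*C (N(C) = -72 + 8*((C**2 + 368*C) + 3*C**2) = -72 + 8*(4*C**2 + 368*C) = -72 + (32*C**2 + 2944*C) = -72 + 32*C**2 + 2944*C)
N(659) - 1/(h(8) + 217360) = (-72 + 32*659**2 + 2944*659) - 1/(1/(-418 + 8) + 217360) = (-72 + 32*434281 + 1940096) - 1/(1/(-410) + 217360) = (-72 + 13896992 + 1940096) - 1/(-1/410 + 217360) = 15837016 - 1/89117599/410 = 15837016 - 1*410/89117599 = 15837016 - 410/89117599 = 1411356841244174/89117599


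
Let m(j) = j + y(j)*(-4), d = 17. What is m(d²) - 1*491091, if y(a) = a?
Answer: -491958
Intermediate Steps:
m(j) = -3*j (m(j) = j + j*(-4) = j - 4*j = -3*j)
m(d²) - 1*491091 = -3*17² - 1*491091 = -3*289 - 491091 = -867 - 491091 = -491958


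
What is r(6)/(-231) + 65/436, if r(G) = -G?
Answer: 5877/33572 ≈ 0.17506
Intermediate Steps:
r(6)/(-231) + 65/436 = -1*6/(-231) + 65/436 = -6*(-1/231) + 65*(1/436) = 2/77 + 65/436 = 5877/33572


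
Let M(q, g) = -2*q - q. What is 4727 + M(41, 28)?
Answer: 4604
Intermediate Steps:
M(q, g) = -3*q
4727 + M(41, 28) = 4727 - 3*41 = 4727 - 123 = 4604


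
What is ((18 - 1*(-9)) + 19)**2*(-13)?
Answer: -27508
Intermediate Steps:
((18 - 1*(-9)) + 19)**2*(-13) = ((18 + 9) + 19)**2*(-13) = (27 + 19)**2*(-13) = 46**2*(-13) = 2116*(-13) = -27508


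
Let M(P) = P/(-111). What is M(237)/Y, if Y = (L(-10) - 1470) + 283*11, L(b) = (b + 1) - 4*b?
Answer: -79/61938 ≈ -0.0012755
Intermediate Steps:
M(P) = -P/111 (M(P) = P*(-1/111) = -P/111)
L(b) = 1 - 3*b (L(b) = (1 + b) - 4*b = 1 - 3*b)
Y = 1674 (Y = ((1 - 3*(-10)) - 1470) + 283*11 = ((1 + 30) - 1470) + 3113 = (31 - 1470) + 3113 = -1439 + 3113 = 1674)
M(237)/Y = -1/111*237/1674 = -79/37*1/1674 = -79/61938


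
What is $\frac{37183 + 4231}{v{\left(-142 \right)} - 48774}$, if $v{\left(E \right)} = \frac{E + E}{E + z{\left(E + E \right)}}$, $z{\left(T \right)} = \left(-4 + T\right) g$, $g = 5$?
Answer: $- \frac{16379237}{19290046} \approx -0.8491$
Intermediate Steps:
$z{\left(T \right)} = -20 + 5 T$ ($z{\left(T \right)} = \left(-4 + T\right) 5 = -20 + 5 T$)
$v{\left(E \right)} = \frac{2 E}{-20 + 11 E}$ ($v{\left(E \right)} = \frac{E + E}{E + \left(-20 + 5 \left(E + E\right)\right)} = \frac{2 E}{E + \left(-20 + 5 \cdot 2 E\right)} = \frac{2 E}{E + \left(-20 + 10 E\right)} = \frac{2 E}{-20 + 11 E}$)
$\frac{37183 + 4231}{v{\left(-142 \right)} - 48774} = \frac{37183 + 4231}{2 \left(-142\right) \frac{1}{-20 + 11 \left(-142\right)} - 48774} = \frac{41414}{2 \left(-142\right) \frac{1}{-20 - 1562} - 48774} = \frac{41414}{2 \left(-142\right) \frac{1}{-1582} - 48774} = \frac{41414}{2 \left(-142\right) \left(- \frac{1}{1582}\right) - 48774} = \frac{41414}{\frac{142}{791} - 48774} = \frac{41414}{- \frac{38580092}{791}} = 41414 \left(- \frac{791}{38580092}\right) = - \frac{16379237}{19290046}$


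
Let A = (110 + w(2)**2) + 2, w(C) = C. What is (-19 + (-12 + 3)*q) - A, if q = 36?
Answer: -459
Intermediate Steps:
A = 116 (A = (110 + 2**2) + 2 = (110 + 4) + 2 = 114 + 2 = 116)
(-19 + (-12 + 3)*q) - A = (-19 + (-12 + 3)*36) - 1*116 = (-19 - 9*36) - 116 = (-19 - 324) - 116 = -343 - 116 = -459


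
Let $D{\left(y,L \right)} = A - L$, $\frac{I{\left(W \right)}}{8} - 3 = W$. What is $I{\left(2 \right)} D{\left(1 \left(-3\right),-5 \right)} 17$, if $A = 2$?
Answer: $4760$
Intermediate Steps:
$I{\left(W \right)} = 24 + 8 W$
$D{\left(y,L \right)} = 2 - L$
$I{\left(2 \right)} D{\left(1 \left(-3\right),-5 \right)} 17 = \left(24 + 8 \cdot 2\right) \left(2 - -5\right) 17 = \left(24 + 16\right) \left(2 + 5\right) 17 = 40 \cdot 7 \cdot 17 = 280 \cdot 17 = 4760$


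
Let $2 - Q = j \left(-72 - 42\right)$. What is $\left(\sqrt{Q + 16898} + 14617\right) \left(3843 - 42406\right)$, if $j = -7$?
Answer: $-563675371 - 38563 \sqrt{16102} \approx -5.6857 \cdot 10^{8}$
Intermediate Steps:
$Q = -796$ ($Q = 2 - - 7 \left(-72 - 42\right) = 2 - \left(-7\right) \left(-114\right) = 2 - 798 = -796$)
$\left(\sqrt{Q + 16898} + 14617\right) \left(3843 - 42406\right) = \left(\sqrt{-796 + 16898} + 14617\right) \left(3843 - 42406\right) = \left(\sqrt{16102} + 14617\right) \left(-38563\right) = \left(14617 + \sqrt{16102}\right) \left(-38563\right) = -563675371 - 38563 \sqrt{16102}$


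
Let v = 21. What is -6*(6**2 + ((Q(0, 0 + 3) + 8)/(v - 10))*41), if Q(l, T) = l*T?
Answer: -4344/11 ≈ -394.91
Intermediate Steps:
Q(l, T) = T*l
-6*(6**2 + ((Q(0, 0 + 3) + 8)/(v - 10))*41) = -6*(6**2 + (((0 + 3)*0 + 8)/(21 - 10))*41) = -6*(36 + ((3*0 + 8)/11)*41) = -6*(36 + ((0 + 8)*(1/11))*41) = -6*(36 + (8*(1/11))*41) = -6*(36 + (8/11)*41) = -6*(36 + 328/11) = -6*724/11 = -4344/11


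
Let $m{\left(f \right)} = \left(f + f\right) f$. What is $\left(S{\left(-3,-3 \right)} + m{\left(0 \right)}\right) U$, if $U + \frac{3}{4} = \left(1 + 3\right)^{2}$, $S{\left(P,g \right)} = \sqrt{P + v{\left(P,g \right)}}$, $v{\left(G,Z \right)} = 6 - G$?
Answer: $\frac{61 \sqrt{6}}{4} \approx 37.355$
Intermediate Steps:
$m{\left(f \right)} = 2 f^{2}$ ($m{\left(f \right)} = 2 f f = 2 f^{2}$)
$S{\left(P,g \right)} = \sqrt{6}$ ($S{\left(P,g \right)} = \sqrt{P - \left(-6 + P\right)} = \sqrt{6}$)
$U = \frac{61}{4}$ ($U = - \frac{3}{4} + \left(1 + 3\right)^{2} = - \frac{3}{4} + 4^{2} = - \frac{3}{4} + 16 = \frac{61}{4} \approx 15.25$)
$\left(S{\left(-3,-3 \right)} + m{\left(0 \right)}\right) U = \left(\sqrt{6} + 2 \cdot 0^{2}\right) \frac{61}{4} = \left(\sqrt{6} + 2 \cdot 0\right) \frac{61}{4} = \left(\sqrt{6} + 0\right) \frac{61}{4} = \sqrt{6} \cdot \frac{61}{4} = \frac{61 \sqrt{6}}{4}$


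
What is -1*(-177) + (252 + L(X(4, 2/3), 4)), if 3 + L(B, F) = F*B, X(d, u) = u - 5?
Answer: 1226/3 ≈ 408.67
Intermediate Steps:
X(d, u) = -5 + u
L(B, F) = -3 + B*F (L(B, F) = -3 + F*B = -3 + B*F)
-1*(-177) + (252 + L(X(4, 2/3), 4)) = -1*(-177) + (252 + (-3 + (-5 + 2/3)*4)) = 177 + (252 + (-3 + (-5 + 2*(⅓))*4)) = 177 + (252 + (-3 + (-5 + ⅔)*4)) = 177 + (252 + (-3 - 13/3*4)) = 177 + (252 + (-3 - 52/3)) = 177 + (252 - 61/3) = 177 + 695/3 = 1226/3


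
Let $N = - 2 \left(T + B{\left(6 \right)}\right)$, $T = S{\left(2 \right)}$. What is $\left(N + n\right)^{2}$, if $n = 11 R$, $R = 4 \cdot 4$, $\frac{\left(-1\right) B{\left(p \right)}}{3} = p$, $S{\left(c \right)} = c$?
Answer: $43264$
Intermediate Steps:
$B{\left(p \right)} = - 3 p$
$T = 2$
$R = 16$
$N = 32$ ($N = - 2 \left(2 - 18\right) = \left(-2\right) \left(-16\right) = 32$)
$n = 176$ ($n = 11 \cdot 16 = 176$)
$\left(N + n\right)^{2} = \left(32 + 176\right)^{2} = 208^{2} = 43264$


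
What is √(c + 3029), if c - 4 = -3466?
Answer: I*√433 ≈ 20.809*I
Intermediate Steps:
c = -3462 (c = 4 - 3466 = -3462)
√(c + 3029) = √(-3462 + 3029) = √(-433) = I*√433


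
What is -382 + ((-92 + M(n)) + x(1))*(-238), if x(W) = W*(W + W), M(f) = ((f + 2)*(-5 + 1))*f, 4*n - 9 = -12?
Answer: 40291/2 ≈ 20146.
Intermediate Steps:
n = -¾ (n = 9/4 + (¼)*(-12) = 9/4 - 3 = -¾ ≈ -0.75000)
M(f) = f*(-8 - 4*f) (M(f) = ((2 + f)*(-4))*f = (-8 - 4*f)*f = f*(-8 - 4*f))
x(W) = 2*W² (x(W) = W*(2*W) = 2*W²)
-382 + ((-92 + M(n)) + x(1))*(-238) = -382 + ((-92 - 4*(-¾)*(2 - ¾)) + 2*1²)*(-238) = -382 + ((-92 - 4*(-¾)*5/4) + 2*1)*(-238) = -382 + ((-92 + 15/4) + 2)*(-238) = -382 + (-353/4 + 2)*(-238) = -382 - 345/4*(-238) = -382 + 41055/2 = 40291/2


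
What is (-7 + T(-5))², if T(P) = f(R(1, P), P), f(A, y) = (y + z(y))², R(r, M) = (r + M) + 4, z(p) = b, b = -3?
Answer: 3249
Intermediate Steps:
z(p) = -3
R(r, M) = 4 + M + r (R(r, M) = (M + r) + 4 = 4 + M + r)
f(A, y) = (-3 + y)² (f(A, y) = (y - 3)² = (-3 + y)²)
T(P) = (-3 + P)²
(-7 + T(-5))² = (-7 + (-3 - 5)²)² = (-7 + (-8)²)² = (-7 + 64)² = 57² = 3249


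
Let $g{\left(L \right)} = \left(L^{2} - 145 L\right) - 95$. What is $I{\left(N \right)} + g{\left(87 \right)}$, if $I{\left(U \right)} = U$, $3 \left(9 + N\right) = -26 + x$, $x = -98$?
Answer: $- \frac{15574}{3} \approx -5191.3$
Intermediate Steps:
$N = - \frac{151}{3}$ ($N = -9 + \frac{-26 - 98}{3} = -9 + \frac{1}{3} \left(-124\right) = -9 - \frac{124}{3} = - \frac{151}{3} \approx -50.333$)
$g{\left(L \right)} = -95 + L^{2} - 145 L$
$I{\left(N \right)} + g{\left(87 \right)} = - \frac{151}{3} - \left(12710 - 7569\right) = - \frac{151}{3} - 5141 = - \frac{15574}{3}$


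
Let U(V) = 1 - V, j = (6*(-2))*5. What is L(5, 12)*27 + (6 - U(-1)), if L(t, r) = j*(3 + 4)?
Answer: -11336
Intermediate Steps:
j = -60 (j = -12*5 = -60)
L(t, r) = -420 (L(t, r) = -60*(3 + 4) = -60*7 = -420)
L(5, 12)*27 + (6 - U(-1)) = -420*27 + (6 - (1 - 1*(-1))) = -11340 + (6 - (1 + 1)) = -11340 + (6 - 1*2) = -11340 + (6 - 2) = -11340 + 4 = -11336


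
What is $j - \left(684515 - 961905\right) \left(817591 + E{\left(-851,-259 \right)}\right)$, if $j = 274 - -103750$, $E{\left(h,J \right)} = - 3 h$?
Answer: $227499848184$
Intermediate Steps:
$j = 104024$ ($j = 274 + 103750 = 104024$)
$j - \left(684515 - 961905\right) \left(817591 + E{\left(-851,-259 \right)}\right) = 104024 - \left(684515 - 961905\right) \left(817591 - -2553\right) = 104024 - - 277390 \left(817591 + 2553\right) = 104024 - \left(-277390\right) 820144 = 104024 - -227499744160 = 104024 + 227499744160 = 227499848184$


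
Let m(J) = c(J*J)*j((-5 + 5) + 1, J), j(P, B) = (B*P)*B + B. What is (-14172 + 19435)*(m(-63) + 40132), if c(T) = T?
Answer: 81803051098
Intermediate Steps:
j(P, B) = B + P*B² (j(P, B) = P*B² + B = B + P*B²)
m(J) = J³*(1 + J) (m(J) = (J*J)*(J*(1 + J*((-5 + 5) + 1))) = J²*(J*(1 + J*(0 + 1))) = J²*(J*(1 + J*1)) = J²*(J*(1 + J)) = J³*(1 + J))
(-14172 + 19435)*(m(-63) + 40132) = (-14172 + 19435)*((-63)³*(1 - 63) + 40132) = 5263*(-250047*(-62) + 40132) = 5263*(15502914 + 40132) = 5263*15543046 = 81803051098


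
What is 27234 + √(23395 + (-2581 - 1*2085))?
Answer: 27234 + 3*√2081 ≈ 27371.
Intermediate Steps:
27234 + √(23395 + (-2581 - 1*2085)) = 27234 + √(23395 + (-2581 - 2085)) = 27234 + √(23395 - 4666) = 27234 + √18729 = 27234 + 3*√2081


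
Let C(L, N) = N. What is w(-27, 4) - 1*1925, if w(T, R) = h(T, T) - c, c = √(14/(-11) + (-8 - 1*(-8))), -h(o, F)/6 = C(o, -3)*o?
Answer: -2411 - I*√154/11 ≈ -2411.0 - 1.1282*I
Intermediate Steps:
h(o, F) = 18*o (h(o, F) = -(-18)*o = 18*o)
c = I*√154/11 (c = √(14*(-1/11) + (-8 + 8)) = √(-14/11 + 0) = √(-14/11) = I*√154/11 ≈ 1.1282*I)
w(T, R) = 18*T - I*√154/11
w(-27, 4) - 1*1925 = (18*(-27) - I*√154/11) - 1*1925 = (-486 - I*√154/11) - 1925 = -2411 - I*√154/11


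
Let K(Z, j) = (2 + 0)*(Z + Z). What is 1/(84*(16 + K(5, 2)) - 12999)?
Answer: -1/9975 ≈ -0.00010025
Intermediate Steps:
K(Z, j) = 4*Z (K(Z, j) = 2*(2*Z) = 4*Z)
1/(84*(16 + K(5, 2)) - 12999) = 1/(84*(16 + 4*5) - 12999) = 1/(84*(16 + 20) - 12999) = 1/(84*36 - 12999) = 1/(3024 - 12999) = 1/(-9975) = -1/9975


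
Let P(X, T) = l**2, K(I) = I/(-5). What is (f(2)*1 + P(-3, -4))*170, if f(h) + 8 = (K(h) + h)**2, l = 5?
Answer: 16626/5 ≈ 3325.2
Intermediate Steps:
K(I) = -I/5 (K(I) = I*(-1/5) = -I/5)
f(h) = -8 + 16*h**2/25 (f(h) = -8 + (-h/5 + h)**2 = -8 + (4*h/5)**2 = -8 + 16*h**2/25)
P(X, T) = 25 (P(X, T) = 5**2 = 25)
(f(2)*1 + P(-3, -4))*170 = ((-8 + (16/25)*2**2)*1 + 25)*170 = ((-8 + (16/25)*4)*1 + 25)*170 = ((-8 + 64/25)*1 + 25)*170 = (-136/25*1 + 25)*170 = (-136/25 + 25)*170 = (489/25)*170 = 16626/5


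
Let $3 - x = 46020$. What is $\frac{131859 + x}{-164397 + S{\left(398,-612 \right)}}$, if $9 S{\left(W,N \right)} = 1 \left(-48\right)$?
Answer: $- \frac{257526}{493207} \approx -0.52215$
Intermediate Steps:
$x = -46017$ ($x = 3 - 46020 = -46017$)
$S{\left(W,N \right)} = - \frac{16}{3}$ ($S{\left(W,N \right)} = \frac{1 \left(-48\right)}{9} = \frac{1}{9} \left(-48\right) = - \frac{16}{3}$)
$\frac{131859 + x}{-164397 + S{\left(398,-612 \right)}} = \frac{131859 - 46017}{-164397 - \frac{16}{3}} = \frac{85842}{- \frac{493207}{3}} = 85842 \left(- \frac{3}{493207}\right) = - \frac{257526}{493207}$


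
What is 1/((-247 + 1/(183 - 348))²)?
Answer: 27225/1661051536 ≈ 1.6390e-5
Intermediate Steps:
1/((-247 + 1/(183 - 348))²) = 1/((-247 + 1/(-165))²) = 1/((-247 - 1/165)²) = 1/((-40756/165)²) = 1/(1661051536/27225) = 27225/1661051536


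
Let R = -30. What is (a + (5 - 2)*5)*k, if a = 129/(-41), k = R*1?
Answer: -14580/41 ≈ -355.61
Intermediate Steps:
k = -30 (k = -30*1 = -30)
a = -129/41 (a = 129*(-1/41) = -129/41 ≈ -3.1463)
(a + (5 - 2)*5)*k = (-129/41 + (5 - 2)*5)*(-30) = (-129/41 + 3*5)*(-30) = (-129/41 + 15)*(-30) = (486/41)*(-30) = -14580/41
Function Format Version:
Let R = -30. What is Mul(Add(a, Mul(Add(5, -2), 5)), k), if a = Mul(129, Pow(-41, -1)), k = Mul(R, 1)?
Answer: Rational(-14580, 41) ≈ -355.61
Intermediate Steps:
k = -30 (k = Mul(-30, 1) = -30)
a = Rational(-129, 41) (a = Mul(129, Rational(-1, 41)) = Rational(-129, 41) ≈ -3.1463)
Mul(Add(a, Mul(Add(5, -2), 5)), k) = Mul(Add(Rational(-129, 41), Mul(Add(5, -2), 5)), -30) = Mul(Add(Rational(-129, 41), Mul(3, 5)), -30) = Mul(Add(Rational(-129, 41), 15), -30) = Mul(Rational(486, 41), -30) = Rational(-14580, 41)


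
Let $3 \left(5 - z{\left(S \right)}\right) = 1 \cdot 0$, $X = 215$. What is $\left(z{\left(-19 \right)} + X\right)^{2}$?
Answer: $48400$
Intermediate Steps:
$z{\left(S \right)} = 5$ ($z{\left(S \right)} = 5 - \frac{1 \cdot 0}{3} = 5 - 0 = 5 + 0 = 5$)
$\left(z{\left(-19 \right)} + X\right)^{2} = \left(5 + 215\right)^{2} = 220^{2} = 48400$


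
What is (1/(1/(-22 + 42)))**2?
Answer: 400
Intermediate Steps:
(1/(1/(-22 + 42)))**2 = (1/(1/20))**2 = 20**2 = 400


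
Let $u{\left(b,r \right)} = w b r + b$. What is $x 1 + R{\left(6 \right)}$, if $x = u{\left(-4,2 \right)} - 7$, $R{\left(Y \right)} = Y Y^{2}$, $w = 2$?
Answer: $189$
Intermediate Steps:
$u{\left(b,r \right)} = b + 2 b r$ ($u{\left(b,r \right)} = 2 b r + b = b + 2 b r$)
$R{\left(Y \right)} = Y^{3}$
$x = -27$ ($x = - 4 \left(1 + 2 \cdot 2\right) - 7 = - 4 \left(1 + 4\right) - 7 = \left(-4\right) 5 - 7 = -20 - 7 = -27$)
$x 1 + R{\left(6 \right)} = \left(-27\right) 1 + 6^{3} = -27 + 216 = 189$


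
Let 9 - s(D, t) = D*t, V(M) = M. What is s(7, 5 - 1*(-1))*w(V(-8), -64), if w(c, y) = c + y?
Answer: 2376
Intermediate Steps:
s(D, t) = 9 - D*t
s(7, 5 - 1*(-1))*w(V(-8), -64) = (9 - 1*7*(5 - 1*(-1)))*(-8 - 64) = (9 - 1*7*(5 + 1))*(-72) = (9 - 1*7*6)*(-72) = (9 - 42)*(-72) = -33*(-72) = 2376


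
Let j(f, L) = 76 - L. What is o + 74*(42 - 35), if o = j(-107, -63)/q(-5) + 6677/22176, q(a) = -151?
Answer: 157498921/304416 ≈ 517.38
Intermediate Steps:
o = -188567/304416 (o = (76 - 1*(-63))/(-151) + 6677/22176 = (76 + 63)*(-1/151) + 6677*(1/22176) = 139*(-1/151) + 607/2016 = -139/151 + 607/2016 = -188567/304416 ≈ -0.61944)
o + 74*(42 - 35) = -188567/304416 + 74*(42 - 35) = -188567/304416 + 74*7 = -188567/304416 + 518 = 157498921/304416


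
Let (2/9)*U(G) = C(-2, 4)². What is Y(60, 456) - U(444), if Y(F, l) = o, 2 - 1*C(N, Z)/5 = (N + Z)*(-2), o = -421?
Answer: -4471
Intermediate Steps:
C(N, Z) = 10 + 10*N + 10*Z (C(N, Z) = 10 - 5*(N + Z)*(-2) = 10 - 5*(-2*N - 2*Z) = 10 + (10*N + 10*Z) = 10 + 10*N + 10*Z)
Y(F, l) = -421
U(G) = 4050 (U(G) = 9*(10 + 10*(-2) + 10*4)²/2 = 9*(10 - 20 + 40)²/2 = (9/2)*30² = (9/2)*900 = 4050)
Y(60, 456) - U(444) = -421 - 1*4050 = -421 - 4050 = -4471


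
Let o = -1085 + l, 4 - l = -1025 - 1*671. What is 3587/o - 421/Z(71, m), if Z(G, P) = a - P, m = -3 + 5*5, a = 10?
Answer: 33551/820 ≈ 40.916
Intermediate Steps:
l = 1700 (l = 4 - (-1025 - 1*671) = 4 - (-1025 - 671) = 4 - 1*(-1696) = 4 + 1696 = 1700)
m = 22 (m = -3 + 25 = 22)
o = 615 (o = -1085 + 1700 = 615)
Z(G, P) = 10 - P
3587/o - 421/Z(71, m) = 3587/615 - 421/(10 - 1*22) = 3587*(1/615) - 421/(10 - 22) = 3587/615 - 421/(-12) = 3587/615 - 421*(-1/12) = 3587/615 + 421/12 = 33551/820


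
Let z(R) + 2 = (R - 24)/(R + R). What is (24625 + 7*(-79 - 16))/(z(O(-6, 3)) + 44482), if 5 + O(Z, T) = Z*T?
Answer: 1102160/2046127 ≈ 0.53866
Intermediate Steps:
O(Z, T) = -5 + T*Z (O(Z, T) = -5 + Z*T = -5 + T*Z)
z(R) = -2 + (-24 + R)/(2*R) (z(R) = -2 + (R - 24)/(R + R) = -2 + (-24 + R)/((2*R)) = -2 + (-24 + R)*(1/(2*R)) = -2 + (-24 + R)/(2*R))
(24625 + 7*(-79 - 16))/(z(O(-6, 3)) + 44482) = (24625 + 7*(-79 - 16))/((-3/2 - 12/(-5 + 3*(-6))) + 44482) = (24625 + 7*(-95))/((-3/2 - 12/(-5 - 18)) + 44482) = (24625 - 665)/((-3/2 - 12/(-23)) + 44482) = 23960/((-3/2 - 12*(-1/23)) + 44482) = 23960/((-3/2 + 12/23) + 44482) = 23960/(-45/46 + 44482) = 23960/(2046127/46) = 23960*(46/2046127) = 1102160/2046127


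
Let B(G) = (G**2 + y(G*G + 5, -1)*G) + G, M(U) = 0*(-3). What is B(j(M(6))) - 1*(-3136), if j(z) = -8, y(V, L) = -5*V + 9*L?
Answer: 6024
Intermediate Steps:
M(U) = 0
B(G) = G + G**2 + G*(-34 - 5*G**2) (B(G) = (G**2 + (-5*(G*G + 5) + 9*(-1))*G) + G = (G**2 + (-5*(G**2 + 5) - 9)*G) + G = (G**2 + (-5*(5 + G**2) - 9)*G) + G = (G**2 + ((-25 - 5*G**2) - 9)*G) + G = (G**2 + (-34 - 5*G**2)*G) + G = (G**2 + G*(-34 - 5*G**2)) + G = G + G**2 + G*(-34 - 5*G**2))
B(j(M(6))) - 1*(-3136) = -8*(-33 - 8 - 5*(-8)**2) - 1*(-3136) = -8*(-33 - 8 - 5*64) + 3136 = -8*(-33 - 8 - 320) + 3136 = -8*(-361) + 3136 = 2888 + 3136 = 6024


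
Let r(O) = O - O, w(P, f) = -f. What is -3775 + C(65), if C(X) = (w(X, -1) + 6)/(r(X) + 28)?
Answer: -15099/4 ≈ -3774.8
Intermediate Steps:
r(O) = 0
C(X) = ¼ (C(X) = (-1*(-1) + 6)/(0 + 28) = (1 + 6)/28 = 7*(1/28) = ¼)
-3775 + C(65) = -3775 + ¼ = -15099/4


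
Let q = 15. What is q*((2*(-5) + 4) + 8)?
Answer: 30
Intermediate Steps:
q*((2*(-5) + 4) + 8) = 15*((2*(-5) + 4) + 8) = 15*((-10 + 4) + 8) = 15*(-6 + 8) = 15*2 = 30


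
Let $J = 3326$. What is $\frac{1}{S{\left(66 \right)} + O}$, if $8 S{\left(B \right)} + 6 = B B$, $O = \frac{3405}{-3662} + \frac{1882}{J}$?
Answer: $\frac{12179812}{6618339629} \approx 0.0018403$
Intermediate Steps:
$O = - \frac{2216573}{6089906}$ ($O = \frac{3405}{-3662} + \frac{1882}{3326} = 3405 \left(- \frac{1}{3662}\right) + 1882 \cdot \frac{1}{3326} = - \frac{3405}{3662} + \frac{941}{1663} = - \frac{2216573}{6089906} \approx -0.36398$)
$S{\left(B \right)} = - \frac{3}{4} + \frac{B^{2}}{8}$ ($S{\left(B \right)} = - \frac{3}{4} + \frac{B B}{8} = - \frac{3}{4} + \frac{B^{2}}{8}$)
$\frac{1}{S{\left(66 \right)} + O} = \frac{1}{\left(- \frac{3}{4} + \frac{66^{2}}{8}\right) - \frac{2216573}{6089906}} = \frac{1}{\left(- \frac{3}{4} + \frac{1}{8} \cdot 4356\right) - \frac{2216573}{6089906}} = \frac{1}{\left(- \frac{3}{4} + \frac{1089}{2}\right) - \frac{2216573}{6089906}} = \frac{1}{\frac{2175}{4} - \frac{2216573}{6089906}} = \frac{1}{\frac{6618339629}{12179812}} = \frac{12179812}{6618339629}$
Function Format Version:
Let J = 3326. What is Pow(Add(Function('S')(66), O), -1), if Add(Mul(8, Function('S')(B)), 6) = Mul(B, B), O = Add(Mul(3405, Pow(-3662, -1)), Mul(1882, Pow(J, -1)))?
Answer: Rational(12179812, 6618339629) ≈ 0.0018403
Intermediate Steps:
O = Rational(-2216573, 6089906) (O = Add(Mul(3405, Pow(-3662, -1)), Mul(1882, Pow(3326, -1))) = Add(Mul(3405, Rational(-1, 3662)), Mul(1882, Rational(1, 3326))) = Add(Rational(-3405, 3662), Rational(941, 1663)) = Rational(-2216573, 6089906) ≈ -0.36398)
Function('S')(B) = Add(Rational(-3, 4), Mul(Rational(1, 8), Pow(B, 2))) (Function('S')(B) = Add(Rational(-3, 4), Mul(Rational(1, 8), Mul(B, B))) = Add(Rational(-3, 4), Mul(Rational(1, 8), Pow(B, 2))))
Pow(Add(Function('S')(66), O), -1) = Pow(Add(Add(Rational(-3, 4), Mul(Rational(1, 8), Pow(66, 2))), Rational(-2216573, 6089906)), -1) = Pow(Add(Add(Rational(-3, 4), Mul(Rational(1, 8), 4356)), Rational(-2216573, 6089906)), -1) = Pow(Add(Add(Rational(-3, 4), Rational(1089, 2)), Rational(-2216573, 6089906)), -1) = Pow(Add(Rational(2175, 4), Rational(-2216573, 6089906)), -1) = Pow(Rational(6618339629, 12179812), -1) = Rational(12179812, 6618339629)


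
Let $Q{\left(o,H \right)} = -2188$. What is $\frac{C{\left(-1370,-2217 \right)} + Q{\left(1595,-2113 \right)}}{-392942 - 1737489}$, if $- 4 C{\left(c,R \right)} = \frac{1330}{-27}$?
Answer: $\frac{117487}{115043274} \approx 0.0010212$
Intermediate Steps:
$C{\left(c,R \right)} = \frac{665}{54}$ ($C{\left(c,R \right)} = - \frac{1330 \frac{1}{-27}}{4} = - \frac{1330 \left(- \frac{1}{27}\right)}{4} = \left(- \frac{1}{4}\right) \left(- \frac{1330}{27}\right) = \frac{665}{54}$)
$\frac{C{\left(-1370,-2217 \right)} + Q{\left(1595,-2113 \right)}}{-392942 - 1737489} = \frac{\frac{665}{54} - 2188}{-392942 - 1737489} = - \frac{117487}{54 \left(-2130431\right)} = \left(- \frac{117487}{54}\right) \left(- \frac{1}{2130431}\right) = \frac{117487}{115043274}$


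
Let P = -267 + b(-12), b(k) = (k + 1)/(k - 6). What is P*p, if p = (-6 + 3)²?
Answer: -4795/2 ≈ -2397.5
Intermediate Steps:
p = 9 (p = (-3)² = 9)
b(k) = (1 + k)/(-6 + k)
P = -4795/18 (P = -267 + (1 - 12)/(-6 - 12) = -267 - 11/(-18) = -267 - 1/18*(-11) = -267 + 11/18 = -4795/18 ≈ -266.39)
P*p = -4795/18*9 = -4795/2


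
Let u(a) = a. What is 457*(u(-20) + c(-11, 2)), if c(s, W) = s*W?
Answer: -19194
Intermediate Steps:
c(s, W) = W*s
457*(u(-20) + c(-11, 2)) = 457*(-20 + 2*(-11)) = 457*(-20 - 22) = 457*(-42) = -19194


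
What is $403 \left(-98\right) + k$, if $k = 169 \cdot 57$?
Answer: $-29861$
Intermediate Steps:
$k = 9633$
$403 \left(-98\right) + k = 403 \left(-98\right) + 9633 = -39494 + 9633 = -29861$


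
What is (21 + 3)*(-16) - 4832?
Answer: -5216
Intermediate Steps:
(21 + 3)*(-16) - 4832 = 24*(-16) - 4832 = -384 - 4832 = -5216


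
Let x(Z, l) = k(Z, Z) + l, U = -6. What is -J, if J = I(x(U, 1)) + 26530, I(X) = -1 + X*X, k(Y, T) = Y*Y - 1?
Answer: -27825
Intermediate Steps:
k(Y, T) = -1 + Y² (k(Y, T) = Y² - 1 = -1 + Y²)
x(Z, l) = -1 + l + Z² (x(Z, l) = (-1 + Z²) + l = -1 + l + Z²)
I(X) = -1 + X²
J = 27825 (J = (-1 + (-1 + 1 + (-6)²)²) + 26530 = (-1 + (-1 + 1 + 36)²) + 26530 = (-1 + 36²) + 26530 = (-1 + 1296) + 26530 = 1295 + 26530 = 27825)
-J = -1*27825 = -27825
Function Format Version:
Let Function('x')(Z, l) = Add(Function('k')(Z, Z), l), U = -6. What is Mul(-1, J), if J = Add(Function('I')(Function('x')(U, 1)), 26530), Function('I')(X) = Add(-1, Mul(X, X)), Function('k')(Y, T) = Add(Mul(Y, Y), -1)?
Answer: -27825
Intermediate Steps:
Function('k')(Y, T) = Add(-1, Pow(Y, 2)) (Function('k')(Y, T) = Add(Pow(Y, 2), -1) = Add(-1, Pow(Y, 2)))
Function('x')(Z, l) = Add(-1, l, Pow(Z, 2)) (Function('x')(Z, l) = Add(Add(-1, Pow(Z, 2)), l) = Add(-1, l, Pow(Z, 2)))
Function('I')(X) = Add(-1, Pow(X, 2))
J = 27825 (J = Add(Add(-1, Pow(Add(-1, 1, Pow(-6, 2)), 2)), 26530) = Add(Add(-1, Pow(Add(-1, 1, 36), 2)), 26530) = Add(Add(-1, Pow(36, 2)), 26530) = Add(Add(-1, 1296), 26530) = Add(1295, 26530) = 27825)
Mul(-1, J) = Mul(-1, 27825) = -27825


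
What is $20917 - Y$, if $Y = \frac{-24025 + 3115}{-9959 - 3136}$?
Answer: $\frac{18259147}{873} \approx 20915.0$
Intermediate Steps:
$Y = \frac{1394}{873}$ ($Y = - \frac{20910}{-13095} = \left(-20910\right) \left(- \frac{1}{13095}\right) = \frac{1394}{873} \approx 1.5968$)
$20917 - Y = 20917 - \frac{1394}{873} = \frac{18259147}{873}$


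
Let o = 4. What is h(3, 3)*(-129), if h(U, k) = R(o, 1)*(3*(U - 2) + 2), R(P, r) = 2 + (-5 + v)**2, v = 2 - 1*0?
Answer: -7095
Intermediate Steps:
v = 2 (v = 2 + 0 = 2)
R(P, r) = 11 (R(P, r) = 2 + (-5 + 2)**2 = 2 + (-3)**2 = 2 + 9 = 11)
h(U, k) = -44 + 33*U (h(U, k) = 11*(3*(U - 2) + 2) = 11*(3*(-2 + U) + 2) = 11*((-6 + 3*U) + 2) = 11*(-4 + 3*U) = -44 + 33*U)
h(3, 3)*(-129) = (-44 + 33*3)*(-129) = (-44 + 99)*(-129) = 55*(-129) = -7095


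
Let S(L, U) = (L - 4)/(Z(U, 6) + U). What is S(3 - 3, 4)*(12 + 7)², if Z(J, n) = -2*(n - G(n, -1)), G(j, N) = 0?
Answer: 361/2 ≈ 180.50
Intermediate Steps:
Z(J, n) = -2*n (Z(J, n) = -2*(n - 1*0) = -2*(n + 0) = -2*n)
S(L, U) = (-4 + L)/(-12 + U) (S(L, U) = (L - 4)/(-2*6 + U) = (-4 + L)/(-12 + U))
S(3 - 3, 4)*(12 + 7)² = ((-4 + (3 - 3))/(-12 + 4))*(12 + 7)² = ((-4 + 0)/(-8))*19² = -⅛*(-4)*361 = (½)*361 = 361/2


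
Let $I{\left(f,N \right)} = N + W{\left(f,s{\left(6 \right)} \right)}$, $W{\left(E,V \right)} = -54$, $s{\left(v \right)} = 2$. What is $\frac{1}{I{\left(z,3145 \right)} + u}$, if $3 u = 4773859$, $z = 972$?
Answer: $\frac{3}{4783132} \approx 6.272 \cdot 10^{-7}$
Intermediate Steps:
$u = \frac{4773859}{3}$ ($u = \frac{1}{3} \cdot 4773859 = \frac{4773859}{3} \approx 1.5913 \cdot 10^{6}$)
$I{\left(f,N \right)} = -54 + N$ ($I{\left(f,N \right)} = N - 54 = -54 + N$)
$\frac{1}{I{\left(z,3145 \right)} + u} = \frac{1}{\left(-54 + 3145\right) + \frac{4773859}{3}} = \frac{1}{3091 + \frac{4773859}{3}} = \frac{1}{\frac{4783132}{3}} = \frac{3}{4783132}$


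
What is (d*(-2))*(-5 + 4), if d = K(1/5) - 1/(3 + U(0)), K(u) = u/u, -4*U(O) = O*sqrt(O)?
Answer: 4/3 ≈ 1.3333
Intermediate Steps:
U(O) = -O**(3/2)/4 (U(O) = -O*sqrt(O)/4 = -O**(3/2)/4)
K(u) = 1
d = 2/3 (d = 1 - 1/(3 - 0**(3/2)/4) = 1 - 1/(3 - 1/4*0) = 1 - 1/(3 + 0) = 1 - 1/3 = 2/3 ≈ 0.66667)
(d*(-2))*(-5 + 4) = ((2/3)*(-2))*(-5 + 4) = -4/3*(-1) = 4/3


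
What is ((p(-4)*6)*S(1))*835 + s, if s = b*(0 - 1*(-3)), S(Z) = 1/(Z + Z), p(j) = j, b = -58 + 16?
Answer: -10146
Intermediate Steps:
b = -42
S(Z) = 1/(2*Z)
s = -126 (s = -42*(0 - 1*(-3)) = -42*(0 + 3) = -42*3 = -126)
((p(-4)*6)*S(1))*835 + s = ((-4*6)*((½)/1))*835 - 126 = -12*835 - 126 = -10020 - 126 = -10146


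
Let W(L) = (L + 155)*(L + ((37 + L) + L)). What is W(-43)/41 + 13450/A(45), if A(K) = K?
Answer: 17554/369 ≈ 47.572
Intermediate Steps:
W(L) = (37 + 3*L)*(155 + L) (W(L) = (155 + L)*(L + (37 + 2*L)) = (155 + L)*(37 + 3*L) = (37 + 3*L)*(155 + L))
W(-43)/41 + 13450/A(45) = (5735 + 3*(-43)² + 502*(-43))/41 + 13450/45 = (5735 + 3*1849 - 21586)*(1/41) + 13450*(1/45) = (5735 + 5547 - 21586)*(1/41) + 2690/9 = -10304*1/41 + 2690/9 = -10304/41 + 2690/9 = 17554/369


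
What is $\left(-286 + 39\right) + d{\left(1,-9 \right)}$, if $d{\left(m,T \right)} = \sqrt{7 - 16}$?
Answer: $-247 + 3 i \approx -247.0 + 3.0 i$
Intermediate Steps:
$d{\left(m,T \right)} = 3 i$ ($d{\left(m,T \right)} = \sqrt{-9} = 3 i$)
$\left(-286 + 39\right) + d{\left(1,-9 \right)} = \left(-286 + 39\right) + 3 i = -247 + 3 i$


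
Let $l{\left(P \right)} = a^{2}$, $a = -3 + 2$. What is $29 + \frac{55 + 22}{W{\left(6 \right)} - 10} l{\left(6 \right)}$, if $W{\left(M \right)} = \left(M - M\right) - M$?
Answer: $\frac{387}{16} \approx 24.188$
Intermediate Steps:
$W{\left(M \right)} = - M$ ($W{\left(M \right)} = 0 - M = - M$)
$a = -1$
$l{\left(P \right)} = 1$ ($l{\left(P \right)} = \left(-1\right)^{2} = 1$)
$29 + \frac{55 + 22}{W{\left(6 \right)} - 10} l{\left(6 \right)} = 29 + \frac{55 + 22}{\left(-1\right) 6 - 10} \cdot 1 = 29 + \frac{77}{-6 - 10} \cdot 1 = 29 + \frac{77}{-16} \cdot 1 = 29 + 77 \left(- \frac{1}{16}\right) 1 = 29 - \frac{77}{16} = \frac{387}{16}$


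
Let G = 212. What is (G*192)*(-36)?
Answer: -1465344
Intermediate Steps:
(G*192)*(-36) = (212*192)*(-36) = 40704*(-36) = -1465344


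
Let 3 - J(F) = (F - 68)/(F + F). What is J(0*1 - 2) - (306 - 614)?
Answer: 587/2 ≈ 293.50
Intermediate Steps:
J(F) = 3 - (-68 + F)/(2*F) (J(F) = 3 - (F - 68)/(F + F) = 3 - (-68 + F)/(2*F))
J(0*1 - 2) - (306 - 614) = (5/2 + 34/(0*1 - 2)) - (306 - 614) = (5/2 + 34/(0 - 2)) - 1*(-308) = (5/2 + 34/(-2)) + 308 = (5/2 + 34*(-1/2)) + 308 = (5/2 - 17) + 308 = -29/2 + 308 = 587/2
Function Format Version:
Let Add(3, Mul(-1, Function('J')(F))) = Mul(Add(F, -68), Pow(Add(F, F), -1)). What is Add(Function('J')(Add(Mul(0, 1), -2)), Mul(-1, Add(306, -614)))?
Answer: Rational(587, 2) ≈ 293.50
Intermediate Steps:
Function('J')(F) = Add(3, Mul(Rational(-1, 2), Pow(F, -1), Add(-68, F))) (Function('J')(F) = Add(3, Mul(-1, Mul(Add(F, -68), Pow(Add(F, F), -1)))) = Add(3, Mul(-1, Mul(Add(-68, F), Pow(Mul(2, F), -1)))) = Add(3, Mul(-1, Mul(Add(-68, F), Mul(Rational(1, 2), Pow(F, -1))))) = Add(3, Mul(-1, Mul(Rational(1, 2), Pow(F, -1), Add(-68, F)))) = Add(3, Mul(Rational(-1, 2), Pow(F, -1), Add(-68, F))))
Add(Function('J')(Add(Mul(0, 1), -2)), Mul(-1, Add(306, -614))) = Add(Add(Rational(5, 2), Mul(34, Pow(Add(Mul(0, 1), -2), -1))), Mul(-1, Add(306, -614))) = Add(Add(Rational(5, 2), Mul(34, Pow(Add(0, -2), -1))), Mul(-1, -308)) = Add(Add(Rational(5, 2), Mul(34, Pow(-2, -1))), 308) = Add(Add(Rational(5, 2), Mul(34, Rational(-1, 2))), 308) = Add(Add(Rational(5, 2), -17), 308) = Add(Rational(-29, 2), 308) = Rational(587, 2)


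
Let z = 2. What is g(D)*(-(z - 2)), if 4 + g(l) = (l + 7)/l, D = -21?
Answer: 0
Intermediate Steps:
g(l) = -4 + (7 + l)/l (g(l) = -4 + (l + 7)/l = -4 + (7 + l)/l)
g(D)*(-(z - 2)) = (-3 + 7/(-21))*(-(2 - 2)) = (-3 + 7*(-1/21))*(-1*0) = (-3 - ⅓)*0 = -10/3*0 = 0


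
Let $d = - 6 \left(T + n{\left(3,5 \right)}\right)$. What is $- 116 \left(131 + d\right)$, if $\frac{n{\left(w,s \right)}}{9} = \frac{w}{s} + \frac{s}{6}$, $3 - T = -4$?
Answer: $- \frac{6728}{5} \approx -1345.6$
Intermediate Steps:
$T = 7$ ($T = 3 - -4 = 3 + 4 = 7$)
$n{\left(w,s \right)} = \frac{3 s}{2} + \frac{9 w}{s}$ ($n{\left(w,s \right)} = 9 \left(\frac{w}{s} + \frac{s}{6}\right) = 9 \left(\frac{s}{6} + \frac{w}{s}\right) = \frac{3 s}{2} + \frac{9 w}{s}$)
$d = - \frac{597}{5}$ ($d = - 6 \left(7 + \left(\frac{3}{2} \cdot 5 + 9 \cdot 3 \cdot \frac{1}{5}\right)\right) = - 6 \left(7 + \left(\frac{15}{2} + 9 \cdot 3 \cdot \frac{1}{5}\right)\right) = - 6 \left(7 + \left(\frac{15}{2} + \frac{27}{5}\right)\right) = - 6 \left(7 + \frac{129}{10}\right) = \left(-6\right) \frac{199}{10} = - \frac{597}{5} \approx -119.4$)
$- 116 \left(131 + d\right) = - 116 \left(131 - \frac{597}{5}\right) = \left(-116\right) \frac{58}{5} = - \frac{6728}{5}$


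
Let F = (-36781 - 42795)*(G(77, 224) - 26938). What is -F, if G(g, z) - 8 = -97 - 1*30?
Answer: -2153087832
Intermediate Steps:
G(g, z) = -119 (G(g, z) = 8 + (-97 - 1*30) = 8 + (-97 - 30) = 8 - 127 = -119)
F = 2153087832 (F = (-36781 - 42795)*(-119 - 26938) = -79576*(-27057) = 2153087832)
-F = -1*2153087832 = -2153087832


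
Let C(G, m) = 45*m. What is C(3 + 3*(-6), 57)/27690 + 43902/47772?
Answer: 1239057/1224821 ≈ 1.0116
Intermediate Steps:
C(3 + 3*(-6), 57)/27690 + 43902/47772 = (45*57)/27690 + 43902/47772 = 2565*(1/27690) + 43902*(1/47772) = 171/1846 + 2439/2654 = 1239057/1224821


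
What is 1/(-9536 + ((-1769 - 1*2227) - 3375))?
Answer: -1/16907 ≈ -5.9147e-5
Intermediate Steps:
1/(-9536 + ((-1769 - 1*2227) - 3375)) = 1/(-9536 + ((-1769 - 2227) - 3375)) = 1/(-9536 + (-3996 - 3375)) = 1/(-9536 - 7371) = 1/(-16907) = -1/16907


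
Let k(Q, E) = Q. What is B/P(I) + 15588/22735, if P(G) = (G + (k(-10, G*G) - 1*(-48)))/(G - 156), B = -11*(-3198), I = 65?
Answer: -72777630966/2341705 ≈ -31079.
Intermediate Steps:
B = 35178
P(G) = (38 + G)/(-156 + G) (P(G) = (G + (-10 - 1*(-48)))/(G - 156) = (G + (-10 + 48))/(-156 + G) = (G + 38)/(-156 + G) = (38 + G)/(-156 + G))
B/P(I) + 15588/22735 = 35178/(((38 + 65)/(-156 + 65))) + 15588/22735 = 35178/((103/(-91))) + 15588*(1/22735) = 35178/((-1/91*103)) + 15588/22735 = 35178/(-103/91) + 15588/22735 = 35178*(-91/103) + 15588/22735 = -3201198/103 + 15588/22735 = -72777630966/2341705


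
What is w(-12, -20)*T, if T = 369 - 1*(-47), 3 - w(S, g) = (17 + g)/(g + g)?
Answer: 6084/5 ≈ 1216.8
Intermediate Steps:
w(S, g) = 3 - (17 + g)/(2*g) (w(S, g) = 3 - (17 + g)/(g + g) = 3 - (17 + g)/(2*g))
T = 416 (T = 369 + 47 = 416)
w(-12, -20)*T = ((½)*(-17 + 5*(-20))/(-20))*416 = ((½)*(-1/20)*(-17 - 100))*416 = ((½)*(-1/20)*(-117))*416 = (117/40)*416 = 6084/5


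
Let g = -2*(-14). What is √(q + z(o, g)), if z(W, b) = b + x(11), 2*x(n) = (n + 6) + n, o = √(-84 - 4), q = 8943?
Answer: √8985 ≈ 94.789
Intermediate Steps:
o = 2*I*√22 (o = √(-88) = 2*I*√22 ≈ 9.3808*I)
x(n) = 3 + n (x(n) = ((n + 6) + n)/2 = ((6 + n) + n)/2 = (6 + 2*n)/2 = 3 + n)
g = 28
z(W, b) = 14 + b (z(W, b) = b + (3 + 11) = b + 14 = 14 + b)
√(q + z(o, g)) = √(8943 + (14 + 28)) = √(8943 + 42) = √8985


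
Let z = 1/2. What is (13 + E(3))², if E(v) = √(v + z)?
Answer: (26 + √14)²/4 ≈ 221.14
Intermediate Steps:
z = ½ (z = 1*(½) = ½ ≈ 0.50000)
E(v) = √(½ + v) (E(v) = √(v + ½) = √(½ + v))
(13 + E(3))² = (13 + √(2 + 4*3)/2)² = (13 + √(2 + 12)/2)² = (13 + √14/2)²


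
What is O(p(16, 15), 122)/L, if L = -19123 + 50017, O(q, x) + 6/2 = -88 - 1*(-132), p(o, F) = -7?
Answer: 41/30894 ≈ 0.0013271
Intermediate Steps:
O(q, x) = 41 (O(q, x) = -3 + (-88 - 1*(-132)) = -3 + (-88 + 132) = -3 + 44 = 41)
L = 30894
O(p(16, 15), 122)/L = 41/30894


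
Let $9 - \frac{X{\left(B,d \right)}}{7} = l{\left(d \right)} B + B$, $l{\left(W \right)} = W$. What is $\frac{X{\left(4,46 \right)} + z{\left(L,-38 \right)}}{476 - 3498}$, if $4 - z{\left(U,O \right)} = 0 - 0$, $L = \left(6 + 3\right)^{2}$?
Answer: $\frac{1249}{3022} \approx 0.4133$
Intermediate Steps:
$L = 81$ ($L = 9^{2} = 81$)
$z{\left(U,O \right)} = 4$ ($z{\left(U,O \right)} = 4 - \left(0 - 0\right) = 4 - \left(0 + 0\right) = 4 - 0 = 4 + 0 = 4$)
$X{\left(B,d \right)} = 63 - 7 B - 7 B d$ ($X{\left(B,d \right)} = 63 - 7 \left(d B + B\right) = 63 - 7 \left(B d + B\right) = 63 - 7 \left(B + B d\right) = 63 - \left(7 B + 7 B d\right) = 63 - 7 B - 7 B d$)
$\frac{X{\left(4,46 \right)} + z{\left(L,-38 \right)}}{476 - 3498} = \frac{\left(63 - 28 - 28 \cdot 46\right) + 4}{476 - 3498} = \frac{\left(63 - 28 - 1288\right) + 4}{-3022} = \left(-1253 + 4\right) \left(- \frac{1}{3022}\right) = \left(-1249\right) \left(- \frac{1}{3022}\right) = \frac{1249}{3022}$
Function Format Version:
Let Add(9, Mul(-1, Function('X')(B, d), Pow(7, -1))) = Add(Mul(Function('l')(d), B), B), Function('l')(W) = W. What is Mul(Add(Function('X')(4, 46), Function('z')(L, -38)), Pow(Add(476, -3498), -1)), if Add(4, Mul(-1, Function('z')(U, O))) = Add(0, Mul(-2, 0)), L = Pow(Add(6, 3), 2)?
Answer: Rational(1249, 3022) ≈ 0.41330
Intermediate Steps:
L = 81 (L = Pow(9, 2) = 81)
Function('z')(U, O) = 4 (Function('z')(U, O) = Add(4, Mul(-1, Add(0, Mul(-2, 0)))) = Add(4, Mul(-1, Add(0, 0))) = Add(4, Mul(-1, 0)) = Add(4, 0) = 4)
Function('X')(B, d) = Add(63, Mul(-7, B), Mul(-7, B, d)) (Function('X')(B, d) = Add(63, Mul(-7, Add(Mul(d, B), B))) = Add(63, Mul(-7, Add(Mul(B, d), B))) = Add(63, Mul(-7, Add(B, Mul(B, d)))) = Add(63, Add(Mul(-7, B), Mul(-7, B, d))) = Add(63, Mul(-7, B), Mul(-7, B, d)))
Mul(Add(Function('X')(4, 46), Function('z')(L, -38)), Pow(Add(476, -3498), -1)) = Mul(Add(Add(63, Mul(-7, 4), Mul(-7, 4, 46)), 4), Pow(Add(476, -3498), -1)) = Mul(Add(Add(63, -28, -1288), 4), Pow(-3022, -1)) = Mul(Add(-1253, 4), Rational(-1, 3022)) = Mul(-1249, Rational(-1, 3022)) = Rational(1249, 3022)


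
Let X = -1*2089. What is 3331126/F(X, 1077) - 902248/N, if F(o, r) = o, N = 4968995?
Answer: -16554233234442/10380230555 ≈ -1594.8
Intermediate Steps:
X = -2089
3331126/F(X, 1077) - 902248/N = 3331126/(-2089) - 902248/4968995 = 3331126*(-1/2089) - 902248*1/4968995 = -3331126/2089 - 902248/4968995 = -16554233234442/10380230555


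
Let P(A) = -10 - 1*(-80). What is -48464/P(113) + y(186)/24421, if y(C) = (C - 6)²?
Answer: -590635672/854735 ≈ -691.02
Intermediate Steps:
y(C) = (-6 + C)²
P(A) = 70 (P(A) = -10 + 80 = 70)
-48464/P(113) + y(186)/24421 = -48464/70 + (-6 + 186)²/24421 = -48464*1/70 + 180²*(1/24421) = -24232/35 + 32400*(1/24421) = -24232/35 + 32400/24421 = -590635672/854735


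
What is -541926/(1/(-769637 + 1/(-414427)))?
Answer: 172851824407878000/414427 ≈ 4.1709e+11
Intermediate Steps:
-541926/(1/(-769637 + 1/(-414427))) = -541926/(1/(-769637 - 1/414427)) = -541926/(1/(-318958353000/414427)) = -541926/(-414427/318958353000) = -541926*(-318958353000/414427) = 172851824407878000/414427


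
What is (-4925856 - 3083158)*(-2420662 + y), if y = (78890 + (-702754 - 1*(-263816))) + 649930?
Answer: 17065446850920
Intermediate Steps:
y = 289882 (y = (78890 + (-702754 + 263816)) + 649930 = (78890 - 438938) + 649930 = -360048 + 649930 = 289882)
(-4925856 - 3083158)*(-2420662 + y) = (-4925856 - 3083158)*(-2420662 + 289882) = -8009014*(-2130780) = 17065446850920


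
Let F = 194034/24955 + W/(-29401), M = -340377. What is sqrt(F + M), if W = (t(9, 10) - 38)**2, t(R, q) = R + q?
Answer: 2*I*sqrt(45806769267558776666245)/733701955 ≈ 583.41*I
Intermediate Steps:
W = 361 (W = ((9 + 10) - 38)**2 = (19 - 38)**2 = (-19)**2 = 361)
F = 5695784879/733701955 (F = 194034/24955 + 361/(-29401) = 194034*(1/24955) + 361*(-1/29401) = 194034/24955 - 361/29401 = 5695784879/733701955 ≈ 7.7631)
sqrt(F + M) = sqrt(5695784879/733701955 - 340377) = sqrt(-249729574552156/733701955) = 2*I*sqrt(45806769267558776666245)/733701955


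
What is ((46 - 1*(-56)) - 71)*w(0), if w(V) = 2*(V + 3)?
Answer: 186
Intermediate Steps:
w(V) = 6 + 2*V (w(V) = 2*(3 + V) = 6 + 2*V)
((46 - 1*(-56)) - 71)*w(0) = ((46 - 1*(-56)) - 71)*(6 + 2*0) = ((46 + 56) - 71)*(6 + 0) = (102 - 71)*6 = 31*6 = 186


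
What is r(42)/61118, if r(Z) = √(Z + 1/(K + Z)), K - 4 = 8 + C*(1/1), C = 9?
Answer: √18529/1283478 ≈ 0.00010606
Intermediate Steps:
K = 21 (K = 4 + (8 + 9*(1/1)) = 4 + (8 + 9*(1*1)) = 4 + (8 + 9*1) = 4 + (8 + 9) = 4 + 17 = 21)
r(Z) = √(Z + 1/(21 + Z))
r(42)/61118 = √((1 + 42*(21 + 42))/(21 + 42))/61118 = √((1 + 42*63)/63)*(1/61118) = √((1 + 2646)/63)*(1/61118) = √((1/63)*2647)*(1/61118) = √(2647/63)*(1/61118) = (√18529/21)*(1/61118) = √18529/1283478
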